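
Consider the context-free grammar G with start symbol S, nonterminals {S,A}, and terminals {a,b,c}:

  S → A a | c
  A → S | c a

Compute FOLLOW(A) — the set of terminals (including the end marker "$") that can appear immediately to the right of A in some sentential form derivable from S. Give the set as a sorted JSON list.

FIRST iteration:
[1]
  A via A→c a: +{c}
  S via S→A a: +{c}
  FIRST(S)={c}  FIRST(A)={c}
[2] (no change)
  FIRST(S)={c}  FIRST(A)={c}

FOLLOW iteration:
seed FOLLOW(S) with $
round 1:
  S→A a: FOLLOW(A) ⊇ FIRST(a) = {a}; new: +{a}
  FOLLOW(S)={$}  FOLLOW(A)={a}
round 2:
  A→S: FOLLOW(S) ⊇ FOLLOW(A) ⊇ {a}; new: +{a}
  FOLLOW(S)={$,a}  FOLLOW(A)={a}
round 3: — fixpoint
  FOLLOW(S)={$,a}  FOLLOW(A)={a}

FOLLOW(A) = ["a"]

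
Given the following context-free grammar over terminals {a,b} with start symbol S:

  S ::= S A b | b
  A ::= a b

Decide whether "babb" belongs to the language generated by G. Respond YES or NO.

Convert to CNF:
  S -> S X2 | b
  A -> T0 T1
  T0 -> a
  T1 -> b
  X2 -> A T1

Fill CYK table bottom-up:
  [0..0]={S,T1}  "b"  orig:{S}
  [1..1]={T0}  "a"  orig:{}
  [2..2]={S,T1}  "b"  orig:{S}
  [3..3]={S,T1}  "b"  orig:{S}
  [0..1]=∅  "ba"
  [1..2]={A}  "ab"
  [2..3]=∅  "bb"
  [0..2]=∅  "bab"
  [1..3]={X2}  "abb"  orig:{}
  [0..3]={S}  "babb"

S ∈ T[0,3] ⇒ YES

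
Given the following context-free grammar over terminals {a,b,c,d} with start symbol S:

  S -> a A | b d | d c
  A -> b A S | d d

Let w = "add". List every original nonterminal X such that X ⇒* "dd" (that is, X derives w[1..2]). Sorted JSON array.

Convert to CNF:
  S -> T0 T1 | T1 T3 | T2 A
  A -> T0 X4 | T1 T1
  T0 -> b
  T1 -> d
  T2 -> a
  T3 -> c
  X4 -> A S

Fill CYK table bottom-up — only the sub-triangle for w[1..2]:
  cell(1,1) d: {T1}  orig:{}
  cell(2,2) d: {T1}  orig:{}
  cell(1,2) dd: {A}

Original NTs in T[1,2] deriving "dd": ["A"]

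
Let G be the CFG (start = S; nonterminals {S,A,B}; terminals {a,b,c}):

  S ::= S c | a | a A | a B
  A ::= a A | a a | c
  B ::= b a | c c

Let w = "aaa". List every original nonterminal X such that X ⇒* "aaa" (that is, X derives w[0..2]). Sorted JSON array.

Convert to CNF:
  S -> S T2 | T0 A | T0 B | a
  A -> T0 A | T0 T0 | c
  B -> T1 T0 | T2 T2
  T0 -> a
  T1 -> b
  T2 -> c

CYK fill, restricted to cells inside w[0..2]:
  [0..0]={S,T0}  "a"  orig:{S}
  [1..1]={S,T0}  "a"  orig:{S}
  [2..2]={S,T0}  "a"  orig:{S}
  [0..1]={A}  "aa"
  [1..2]={A}  "aa"
  [0..2]={A,S}  "aaa"

Original NTs in T[0,2] deriving "aaa": ["A", "S"]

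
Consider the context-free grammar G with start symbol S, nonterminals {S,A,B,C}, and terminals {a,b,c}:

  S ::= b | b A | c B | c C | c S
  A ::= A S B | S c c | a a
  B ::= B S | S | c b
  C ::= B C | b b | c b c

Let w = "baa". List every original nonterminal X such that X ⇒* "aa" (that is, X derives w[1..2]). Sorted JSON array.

Convert to CNF:
  S -> T0 B | T0 C | T0 S | T2 A | b
  A -> A X3 | S X4 | T1 T1
  B -> B S | T0 B | T0 C | T0 S | T0 T2 | T2 A | b
  C -> B C | T0 X5 | T2 T2
  T0 -> c
  T1 -> a
  T2 -> b
  X3 -> S B
  X4 -> T0 T0
  X5 -> T2 T0

CYK table (by increasing span), restricted to cells inside w[1..2]:
  [1..1]={T1}  "a"  orig:{}
  [2..2]={T1}  "a"  orig:{}
  [1..2]={A}  "aa"

Original NTs in T[1,2] deriving "aa": ["A"]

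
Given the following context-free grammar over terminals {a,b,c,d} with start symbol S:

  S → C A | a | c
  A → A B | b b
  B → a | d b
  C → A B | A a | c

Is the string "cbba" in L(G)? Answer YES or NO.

Convert to CNF:
  S -> C A | a | c
  A -> A B | T0 T0
  B -> T1 T0 | a
  C -> A B | A T2 | c
  T0 -> b
  T1 -> d
  T2 -> a

CYK table (by increasing span):
  T[0,0] 'c' = {C,S}
  T[1,1] 'b' = {T0}  orig:{}
  T[2,2] 'b' = {T0}  orig:{}
  T[3,3] 'a' = {B,S,T2}  orig:{B,S}
  T[0,1] 'cb' = ∅
  T[1,2] 'bb' = {A}
  T[2,3] 'ba' = ∅
  T[0,2] 'cbb' = {S}
  T[1,3] 'bba' = {A,C}
  T[0,3] 'cbba' = {S}

S ∈ T[0,3] ⇒ YES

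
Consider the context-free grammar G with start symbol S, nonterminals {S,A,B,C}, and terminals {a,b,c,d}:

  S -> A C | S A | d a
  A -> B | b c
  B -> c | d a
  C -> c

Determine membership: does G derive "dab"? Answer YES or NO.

Convert to CNF:
  S -> A C | S A | T2 T3
  A -> T0 T1 | T2 T3 | c
  B -> T2 T3 | c
  C -> c
  T0 -> b
  T1 -> c
  T2 -> d
  T3 -> a

CYK table (by increasing span):
  cell(0,0) d: {T2}  orig:{}
  cell(1,1) a: {T3}  orig:{}
  cell(2,2) b: {T0}  orig:{}
  cell(0,1) da: {A,B,S}
  cell(1,2) ab: ∅
  cell(0,2) dab: ∅

S ∉ T[0,2] ⇒ NO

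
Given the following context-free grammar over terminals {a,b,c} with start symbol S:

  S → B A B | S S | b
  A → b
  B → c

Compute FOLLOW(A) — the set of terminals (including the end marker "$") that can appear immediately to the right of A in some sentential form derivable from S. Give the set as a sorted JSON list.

Compute FIRST by fixpoint:
round 1:
  A via A→b: +{b}
  B via B→c: +{c}
  S via S→B A B: +{c}
  S via S→b: +{b}
  S: {b,c}  A: {b}  B: {c}
round 2: (stable)
  S: {b,c}  A: {b}  B: {c}

FOLLOW sets:
initialize: $ ∈ FOLLOW(S)
iter 1:
  S→B A B: FOLLOW(B) ⊇ FIRST(A) = {b}; new: +{b}
  S→B A B: FOLLOW(A) ⊇ FIRST(B) = {c}; new: +{c}
  S→B A B: FOLLOW(B) ⊇ FOLLOW(S) ⊇ {$}; new: +{$}
  S→S S: FOLLOW(S) ⊇ FIRST(S) = {b,c}; new: +{b,c}
  FOLLOW[S]={$,b,c}  FOLLOW[A]={c}  FOLLOW[B]={$,b}
iter 2:
  S→B A B: FOLLOW(B) ⊇ FOLLOW(S) ⊇ {$,b,c}; new: +{c}
  FOLLOW[S]={$,b,c}  FOLLOW[A]={c}  FOLLOW[B]={$,b,c}
iter 3: done
  FOLLOW[S]={$,b,c}  FOLLOW[A]={c}  FOLLOW[B]={$,b,c}

FOLLOW(A) = ["c"]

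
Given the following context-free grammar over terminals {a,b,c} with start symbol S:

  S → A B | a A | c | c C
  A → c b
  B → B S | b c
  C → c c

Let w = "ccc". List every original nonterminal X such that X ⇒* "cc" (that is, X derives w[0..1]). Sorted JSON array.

Convert to CNF:
  S -> A B | T0 C | T2 A | c
  A -> T0 T1
  B -> B S | T1 T0
  C -> T0 T0
  T0 -> c
  T1 -> b
  T2 -> a

CYK fill — only the sub-triangle for w[0..1]:
  cell(0,0) c: {S,T0}  orig:{S}
  cell(1,1) c: {S,T0}  orig:{S}
  cell(0,1) cc: {C}

Original NTs in T[0,1] deriving "cc": ["C"]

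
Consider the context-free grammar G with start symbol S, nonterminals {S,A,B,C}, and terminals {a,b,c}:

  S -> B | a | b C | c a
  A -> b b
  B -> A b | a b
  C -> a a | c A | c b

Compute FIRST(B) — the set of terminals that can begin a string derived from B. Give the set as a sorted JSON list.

FIRST sets, iterate to fixpoint:
iter 1:
  A via A→b b: +{b}
  B via B→A b: +{b}
  B via B→a b: +{a}
  C via C→a a: +{a}
  C via C→c A: +{c}
  S via S→B: +{a,b}
  S via S→c a: +{c}
  FIRST(S)={a,b,c}  FIRST(A)={b}  FIRST(B)={a,b}  FIRST(C)={a,c}
iter 2: done
  FIRST(S)={a,b,c}  FIRST(A)={b}  FIRST(B)={a,b}  FIRST(C)={a,c}

FIRST(B) = ["a", "b"]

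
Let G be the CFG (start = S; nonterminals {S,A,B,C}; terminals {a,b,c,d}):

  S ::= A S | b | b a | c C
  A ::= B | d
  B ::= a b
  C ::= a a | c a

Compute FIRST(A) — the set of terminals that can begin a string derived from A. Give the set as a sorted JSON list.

FIRST sets, iterate to fixpoint:
round 1:
  A via A→d: +{d}
  B via B→a b: +{a}
  C via C→a a: +{a}
  C via C→c a: +{c}
  S via S→A S: +{d}
  S via S→b: +{b}
  S via S→c C: +{c}
  FIRST(S)={b,c,d}  FIRST(A)={d}  FIRST(B)={a}  FIRST(C)={a,c}
round 2:
  A via A→B: +{a}
  S via S→A S: +{a}
  FIRST(S)={a,b,c,d}  FIRST(A)={a,d}  FIRST(B)={a}  FIRST(C)={a,c}
round 3: done
  FIRST(S)={a,b,c,d}  FIRST(A)={a,d}  FIRST(B)={a}  FIRST(C)={a,c}

FIRST(A) = ["a", "d"]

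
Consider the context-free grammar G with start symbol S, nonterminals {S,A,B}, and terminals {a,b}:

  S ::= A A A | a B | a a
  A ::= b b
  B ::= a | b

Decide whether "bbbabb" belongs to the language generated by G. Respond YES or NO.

Convert to CNF:
  S -> A X2 | T1 B | T1 T1
  A -> T0 T0
  B -> a | b
  T0 -> b
  T1 -> a
  X2 -> A A

CYK table (by increasing span):
  cell(0,0) b: {B,T0}  orig:{B}
  cell(1,1) b: {B,T0}  orig:{B}
  cell(2,2) b: {B,T0}  orig:{B}
  cell(3,3) a: {B,T1}  orig:{B}
  cell(4,4) b: {B,T0}  orig:{B}
  cell(5,5) b: {B,T0}  orig:{B}
  cell(0,1) bb: {A}
  cell(1,2) bb: {A}
  cell(2,3) ba: ∅
  cell(3,4) ab: {S}
  cell(4,5) bb: {A}
  cell(0,2) bbb: ∅
  cell(1,3) bba: ∅
  cell(2,4) bab: ∅
  cell(3,5) abb: ∅
  cell(0,3) bbba: ∅
  cell(1,4) bbab: ∅
  cell(2,5) babb: ∅
  cell(0,4) bbbab: ∅
  cell(1,5) bbabb: ∅
  cell(0,5) bbbabb: ∅

S ∉ T[0,5] ⇒ NO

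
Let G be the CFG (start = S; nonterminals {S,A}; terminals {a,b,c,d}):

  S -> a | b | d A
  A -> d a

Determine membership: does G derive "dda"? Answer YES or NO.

Convert to CNF:
  S -> T0 A | a | b
  A -> T0 T1
  T0 -> d
  T1 -> a

Fill CYK table bottom-up:
  cell(0,0) d: {T0}  orig:{}
  cell(1,1) d: {T0}  orig:{}
  cell(2,2) a: {S,T1}  orig:{S}
  cell(0,1) dd: ∅
  cell(1,2) da: {A}
  cell(0,2) dda: {S}

S ∈ T[0,2] ⇒ YES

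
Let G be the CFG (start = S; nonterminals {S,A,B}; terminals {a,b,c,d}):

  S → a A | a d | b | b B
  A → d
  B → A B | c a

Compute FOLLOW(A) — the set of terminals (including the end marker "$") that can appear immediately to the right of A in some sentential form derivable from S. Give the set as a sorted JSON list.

FIRST iteration:
round 1:
  A via A→d: +{d}
  B via B→A B: +{d}
  B via B→c a: +{c}
  S via S→a A: +{a}
  S via S→b: +{b}
  FIRST(S)={a,b}  FIRST(A)={d}  FIRST(B)={c,d}
round 2: (no change)
  FIRST(S)={a,b}  FIRST(A)={d}  FIRST(B)={c,d}

FOLLOW sets:
initialize: $ ∈ FOLLOW(S)
round 1:
  B→A B: FOLLOW(A) ⊇ FIRST(B) = {c,d}; new: +{c,d}
  S→a A: FOLLOW(A) ⊇ FOLLOW(S) ⊇ {$}; new: +{$}
  S→b B: FOLLOW(B) ⊇ FOLLOW(S) ⊇ {$}; new: +{$}
  FOLLOW[S]={$}  FOLLOW[A]={$,c,d}  FOLLOW[B]={$}
round 2: — fixpoint
  FOLLOW[S]={$}  FOLLOW[A]={$,c,d}  FOLLOW[B]={$}

FOLLOW(A) = ["$", "c", "d"]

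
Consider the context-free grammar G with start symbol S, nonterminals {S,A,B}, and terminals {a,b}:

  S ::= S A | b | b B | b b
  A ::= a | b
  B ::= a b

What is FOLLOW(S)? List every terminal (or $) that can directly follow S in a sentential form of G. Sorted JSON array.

FIRST iteration:
round 1:
  A via A→a: +{a}
  A via A→b: +{b}
  B via B→a b: +{a}
  S via S→b: +{b}
  FIRST(S)={b}  FIRST(A)={a,b}  FIRST(B)={a}
round 2: (stable)
  FIRST(S)={b}  FIRST(A)={a,b}  FIRST(B)={a}

FOLLOW iteration:
initialize: $ ∈ FOLLOW(S)
iter 1:
  S→S A: FOLLOW(S) ⊇ FIRST(A) = {a,b}; new: +{a,b}
  S→S A: FOLLOW(A) ⊇ FOLLOW(S) ⊇ {$,a,b}; new: +{$,a,b}
  S→b B: FOLLOW(B) ⊇ FOLLOW(S) ⊇ {$,a,b}; new: +{$,a,b}
  FOLLOW[S]={$,a,b}  FOLLOW[A]={$,a,b}  FOLLOW[B]={$,a,b}
iter 2: — fixpoint
  FOLLOW[S]={$,a,b}  FOLLOW[A]={$,a,b}  FOLLOW[B]={$,a,b}

FOLLOW(S) = ["$", "a", "b"]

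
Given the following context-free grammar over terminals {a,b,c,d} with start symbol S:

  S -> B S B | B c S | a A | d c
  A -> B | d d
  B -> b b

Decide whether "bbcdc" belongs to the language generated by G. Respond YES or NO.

CNF form of G:
  S -> B X4 | B X5 | T1 T2 | T3 A
  A -> T0 T0 | T1 T1
  B -> T0 T0
  T0 -> b
  T1 -> d
  T2 -> c
  T3 -> a
  X4 -> S B
  X5 -> T2 S

Fill CYK table bottom-up:
  T[0,0] 'b' = {T0}  orig:{}
  T[1,1] 'b' = {T0}  orig:{}
  T[2,2] 'c' = {T2}  orig:{}
  T[3,3] 'd' = {T1}  orig:{}
  T[4,4] 'c' = {T2}  orig:{}
  T[0,1] 'bb' = {A,B}
  T[1,2] 'bc' = ∅
  T[2,3] 'cd' = ∅
  T[3,4] 'dc' = {S}
  T[0,2] 'bbc' = ∅
  T[1,3] 'bcd' = ∅
  T[2,4] 'cdc' = {X5}  orig:{}
  T[0,3] 'bbcd' = ∅
  T[1,4] 'bcdc' = ∅
  T[0,4] 'bbcdc' = {S}

S ∈ T[0,4] ⇒ YES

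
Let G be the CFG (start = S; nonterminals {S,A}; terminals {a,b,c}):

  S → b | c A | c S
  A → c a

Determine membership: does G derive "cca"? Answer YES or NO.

Convert to CNF:
  S -> T0 A | T0 S | b
  A -> T0 T1
  T0 -> c
  T1 -> a

Fill CYK table bottom-up:
  [0..0]={T0}  "c"  orig:{}
  [1..1]={T0}  "c"  orig:{}
  [2..2]={T1}  "a"  orig:{}
  [0..1]=∅  "cc"
  [1..2]={A}  "ca"
  [0..2]={S}  "cca"

S ∈ T[0,2] ⇒ YES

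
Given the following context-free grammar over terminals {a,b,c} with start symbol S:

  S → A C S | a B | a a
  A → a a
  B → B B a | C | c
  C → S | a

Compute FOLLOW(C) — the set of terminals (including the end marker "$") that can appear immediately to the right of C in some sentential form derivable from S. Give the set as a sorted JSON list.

Compute FIRST by fixpoint:
[1]
  A via A→a a: +{a}
  B via B→c: +{c}
  C via C→a: +{a}
  S via S→A C S: +{a}
  FIRST[S]={a}  FIRST[A]={a}  FIRST[B]={c}  FIRST[C]={a}
[2]
  B via B→C: +{a}
  FIRST[S]={a}  FIRST[A]={a}  FIRST[B]={a,c}  FIRST[C]={a}
[3] (no change)
  FIRST[S]={a}  FIRST[A]={a}  FIRST[B]={a,c}  FIRST[C]={a}

FOLLOW iteration:
initialize: $ ∈ FOLLOW(S)
iter 1:
  B→B B a: FOLLOW(B) ⊇ FIRST(B) = {a,c}; new: +{a,c}
  B→C: FOLLOW(C) ⊇ FOLLOW(B) ⊇ {a,c}; new: +{a,c}
  C→S: FOLLOW(S) ⊇ FOLLOW(C) ⊇ {a,c}; new: +{a,c}
  S→A C S: FOLLOW(A) ⊇ FIRST(C) = {a}; new: +{a}
  S→a B: FOLLOW(B) ⊇ FOLLOW(S) ⊇ {$,a,c}; new: +{$}
  FOLLOW[S]={$,a,c}  FOLLOW[A]={a}  FOLLOW[B]={$,a,c}  FOLLOW[C]={a,c}
iter 2:
  B→C: FOLLOW(C) ⊇ FOLLOW(B) ⊇ {$,a,c}; new: +{$}
  FOLLOW[S]={$,a,c}  FOLLOW[A]={a}  FOLLOW[B]={$,a,c}  FOLLOW[C]={$,a,c}
iter 3: (stable)
  FOLLOW[S]={$,a,c}  FOLLOW[A]={a}  FOLLOW[B]={$,a,c}  FOLLOW[C]={$,a,c}

FOLLOW(C) = ["$", "a", "c"]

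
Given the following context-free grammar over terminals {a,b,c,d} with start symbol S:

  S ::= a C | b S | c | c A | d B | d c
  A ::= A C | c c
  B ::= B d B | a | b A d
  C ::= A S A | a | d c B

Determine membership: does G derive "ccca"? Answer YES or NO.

CNF form of G:
  S -> T0 A | T1 B | T1 T0 | T2 S | T3 C | c
  A -> A C | T0 T0
  B -> B X4 | T2 X5 | a
  C -> A X6 | T1 X7 | a
  T0 -> c
  T1 -> d
  T2 -> b
  T3 -> a
  X4 -> T1 B
  X5 -> A T1
  X6 -> S A
  X7 -> T0 B

CYK table (by increasing span):
  T[0,0] 'c' = {S,T0}  orig:{S}
  T[1,1] 'c' = {S,T0}  orig:{S}
  T[2,2] 'c' = {S,T0}  orig:{S}
  T[3,3] 'a' = {B,C,T3}  orig:{B,C}
  T[0,1] 'cc' = {A}
  T[1,2] 'cc' = {A}
  T[2,3] 'ca' = {X7}  orig:{}
  T[0,2] 'ccc' = {S,X6}  orig:{S}
  T[1,3] 'cca' = {A}
  T[0,3] 'ccca' = {S,X6}  orig:{S}

S ∈ T[0,3] ⇒ YES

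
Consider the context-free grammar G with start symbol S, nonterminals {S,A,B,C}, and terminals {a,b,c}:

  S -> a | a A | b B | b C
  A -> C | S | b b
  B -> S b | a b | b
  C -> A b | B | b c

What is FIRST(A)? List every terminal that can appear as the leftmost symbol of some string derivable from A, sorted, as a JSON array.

FIRST sets, iterate to fixpoint:
[1]
  A via A→b b: +{b}
  B via B→a b: +{a}
  B via B→b: +{b}
  C via C→A b: +{b}
  C via C→B: +{a}
  S via S→a: +{a}
  S via S→b B: +{b}
  FIRST[S]={a,b}  FIRST[A]={b}  FIRST[B]={a,b}  FIRST[C]={a,b}
[2]
  A via A→C: +{a}
  FIRST[S]={a,b}  FIRST[A]={a,b}  FIRST[B]={a,b}  FIRST[C]={a,b}
[3] done
  FIRST[S]={a,b}  FIRST[A]={a,b}  FIRST[B]={a,b}  FIRST[C]={a,b}

FIRST(A) = ["a", "b"]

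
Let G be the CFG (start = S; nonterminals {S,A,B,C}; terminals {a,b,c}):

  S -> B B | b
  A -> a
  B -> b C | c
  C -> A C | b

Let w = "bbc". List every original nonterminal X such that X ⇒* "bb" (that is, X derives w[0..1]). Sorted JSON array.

CNF form of G:
  S -> B B | b
  A -> a
  B -> T0 C | c
  C -> A C | b
  T0 -> b

CYK table (by increasing span), restricted to cells inside w[0..1]:
  T[0,0] 'b' = {C,S,T0}  orig:{C,S}
  T[1,1] 'b' = {C,S,T0}  orig:{C,S}
  T[0,1] 'bb' = {B}

Original NTs in T[0,1] deriving "bb": ["B"]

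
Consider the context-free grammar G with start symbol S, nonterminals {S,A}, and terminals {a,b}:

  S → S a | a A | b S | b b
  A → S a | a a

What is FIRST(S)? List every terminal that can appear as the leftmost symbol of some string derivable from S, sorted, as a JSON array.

FIRST iteration:
[1]
  A via A→a a: +{a}
  S via S→a A: +{a}
  S via S→b S: +{b}
  FIRST[S]={a,b}  FIRST[A]={a}
[2]
  A via A→S a: +{b}
  FIRST[S]={a,b}  FIRST[A]={a,b}
[3] (no change)
  FIRST[S]={a,b}  FIRST[A]={a,b}

FIRST(S) = ["a", "b"]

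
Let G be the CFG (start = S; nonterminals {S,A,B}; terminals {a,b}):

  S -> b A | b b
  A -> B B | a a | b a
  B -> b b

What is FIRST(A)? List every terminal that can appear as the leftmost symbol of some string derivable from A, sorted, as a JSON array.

Compute FIRST by fixpoint:
iter 1:
  A via A→a a: +{a}
  A via A→b a: +{b}
  B via B→b b: +{b}
  S via S→b A: +{b}
  FIRST(S)={b}  FIRST(A)={a,b}  FIRST(B)={b}
iter 2: (stable)
  FIRST(S)={b}  FIRST(A)={a,b}  FIRST(B)={b}

FIRST(A) = ["a", "b"]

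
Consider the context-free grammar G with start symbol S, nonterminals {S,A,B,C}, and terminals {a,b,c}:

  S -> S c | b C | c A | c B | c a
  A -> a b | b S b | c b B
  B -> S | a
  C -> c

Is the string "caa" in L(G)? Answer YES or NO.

Convert to CNF:
  S -> S T2 | T1 C | T2 A | T2 B | T2 T0
  A -> T0 T1 | T1 X3 | T2 X4
  B -> S T2 | T1 C | T2 A | T2 B | T2 T0 | a
  C -> c
  T0 -> a
  T1 -> b
  T2 -> c
  X3 -> S T1
  X4 -> T1 B

Fill CYK table bottom-up:
  cell(0,0) c: {C,T2}  orig:{C}
  cell(1,1) a: {B,T0}  orig:{B}
  cell(2,2) a: {B,T0}  orig:{B}
  cell(0,1) ca: {B,S}
  cell(1,2) aa: ∅
  cell(0,2) caa: ∅

S ∉ T[0,2] ⇒ NO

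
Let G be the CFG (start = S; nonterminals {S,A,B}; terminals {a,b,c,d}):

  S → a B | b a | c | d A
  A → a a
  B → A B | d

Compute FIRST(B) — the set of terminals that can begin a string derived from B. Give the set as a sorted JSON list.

FIRST iteration:
pass 1:
  A via A→a a: +{a}
  B via B→A B: +{a}
  B via B→d: +{d}
  S via S→a B: +{a}
  S via S→b a: +{b}
  S via S→c: +{c}
  S via S→d A: +{d}
  FIRST[S]={a,b,c,d}  FIRST[A]={a}  FIRST[B]={a,d}
pass 2: done
  FIRST[S]={a,b,c,d}  FIRST[A]={a}  FIRST[B]={a,d}

FIRST(B) = ["a", "d"]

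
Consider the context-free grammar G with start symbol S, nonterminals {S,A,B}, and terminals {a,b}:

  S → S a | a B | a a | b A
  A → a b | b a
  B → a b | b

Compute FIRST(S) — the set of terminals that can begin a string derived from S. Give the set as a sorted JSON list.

FIRST iteration:
iter 1:
  A via A→a b: +{a}
  A via A→b a: +{b}
  B via B→a b: +{a}
  B via B→b: +{b}
  S via S→a B: +{a}
  S via S→b A: +{b}
  FIRST(S)={a,b}  FIRST(A)={a,b}  FIRST(B)={a,b}
iter 2: (stable)
  FIRST(S)={a,b}  FIRST(A)={a,b}  FIRST(B)={a,b}

FIRST(S) = ["a", "b"]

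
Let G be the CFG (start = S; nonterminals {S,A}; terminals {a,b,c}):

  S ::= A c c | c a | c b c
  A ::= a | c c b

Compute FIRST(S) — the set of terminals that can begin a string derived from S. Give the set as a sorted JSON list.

FIRST iteration:
round 1:
  A via A→a: +{a}
  A via A→c c b: +{c}
  S via S→A c c: +{a,c}
  FIRST[S]={a,c}  FIRST[A]={a,c}
round 2: (no change)
  FIRST[S]={a,c}  FIRST[A]={a,c}

FIRST(S) = ["a", "c"]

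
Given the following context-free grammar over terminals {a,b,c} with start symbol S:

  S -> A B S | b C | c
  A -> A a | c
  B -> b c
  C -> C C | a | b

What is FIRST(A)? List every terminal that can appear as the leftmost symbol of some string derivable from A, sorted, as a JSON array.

Compute FIRST by fixpoint:
[1]
  A via A→c: +{c}
  B via B→b c: +{b}
  C via C→a: +{a}
  C via C→b: +{b}
  S via S→A B S: +{c}
  S via S→b C: +{b}
  S: {b,c}  A: {c}  B: {b}  C: {a,b}
[2] done
  S: {b,c}  A: {c}  B: {b}  C: {a,b}

FIRST(A) = ["c"]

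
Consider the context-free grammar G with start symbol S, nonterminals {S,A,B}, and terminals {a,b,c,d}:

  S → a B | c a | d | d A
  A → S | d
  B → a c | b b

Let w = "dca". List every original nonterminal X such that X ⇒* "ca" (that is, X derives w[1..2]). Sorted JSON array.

CNF form of G:
  S -> T0 B | T1 T0 | T2 A | d
  A -> T0 B | T1 T0 | T2 A | d
  B -> T0 T1 | T3 T3
  T0 -> a
  T1 -> c
  T2 -> d
  T3 -> b

CYK table (by increasing span), restricted to cells inside w[1..2]:
  T[1,1] 'c' = {T1}  orig:{}
  T[2,2] 'a' = {T0}  orig:{}
  T[1,2] 'ca' = {A,S}

Original NTs in T[1,2] deriving "ca": ["A", "S"]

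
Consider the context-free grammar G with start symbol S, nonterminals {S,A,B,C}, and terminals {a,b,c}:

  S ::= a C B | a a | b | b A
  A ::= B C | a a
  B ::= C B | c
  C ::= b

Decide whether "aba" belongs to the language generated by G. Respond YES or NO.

Convert to CNF:
  S -> T0 T0 | T0 X2 | T1 A | b
  A -> B C | T0 T0
  B -> C B | c
  C -> b
  T0 -> a
  T1 -> b
  X2 -> C B

CYK table (by increasing span):
  T[0,0] 'a' = {T0}  orig:{}
  T[1,1] 'b' = {C,S,T1}  orig:{C,S}
  T[2,2] 'a' = {T0}  orig:{}
  T[0,1] 'ab' = ∅
  T[1,2] 'ba' = ∅
  T[0,2] 'aba' = ∅

S ∉ T[0,2] ⇒ NO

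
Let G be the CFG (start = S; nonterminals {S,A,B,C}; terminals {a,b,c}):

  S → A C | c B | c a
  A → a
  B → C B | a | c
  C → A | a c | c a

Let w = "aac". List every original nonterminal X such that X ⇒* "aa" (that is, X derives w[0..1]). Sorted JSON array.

Convert to CNF:
  S -> A C | T1 B | T1 T0
  A -> a
  B -> C B | a | c
  C -> T0 T1 | T1 T0 | a
  T0 -> a
  T1 -> c

Fill CYK table bottom-up — only the sub-triangle for w[0..1]:
  cell(0,0) a: {A,B,C,T0}  orig:{A,B,C}
  cell(1,1) a: {A,B,C,T0}  orig:{A,B,C}
  cell(0,1) aa: {B,S}

Original NTs in T[0,1] deriving "aa": ["B", "S"]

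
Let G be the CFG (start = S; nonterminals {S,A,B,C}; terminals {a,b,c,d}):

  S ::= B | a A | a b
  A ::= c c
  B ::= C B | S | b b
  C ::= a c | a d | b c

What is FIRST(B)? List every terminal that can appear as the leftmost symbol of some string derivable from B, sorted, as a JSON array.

Compute FIRST by fixpoint:
pass 1:
  A via A→c c: +{c}
  B via B→b b: +{b}
  C via C→a c: +{a}
  C via C→b c: +{b}
  S via S→B: +{b}
  S via S→a A: +{a}
  FIRST(S)={a,b}  FIRST(A)={c}  FIRST(B)={b}  FIRST(C)={a,b}
pass 2:
  B via B→C B: +{a}
  FIRST(S)={a,b}  FIRST(A)={c}  FIRST(B)={a,b}  FIRST(C)={a,b}
pass 3: — fixpoint
  FIRST(S)={a,b}  FIRST(A)={c}  FIRST(B)={a,b}  FIRST(C)={a,b}

FIRST(B) = ["a", "b"]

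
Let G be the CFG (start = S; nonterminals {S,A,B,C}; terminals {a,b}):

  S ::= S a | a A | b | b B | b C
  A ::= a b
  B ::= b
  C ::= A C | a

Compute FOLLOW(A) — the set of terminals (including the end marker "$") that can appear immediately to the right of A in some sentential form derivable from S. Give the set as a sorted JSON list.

FIRST sets, iterate to fixpoint:
pass 1:
  A via A→a b: +{a}
  B via B→b: +{b}
  C via C→A C: +{a}
  S via S→a A: +{a}
  S via S→b: +{b}
  FIRST[S]={a,b}  FIRST[A]={a}  FIRST[B]={b}  FIRST[C]={a}
pass 2: (no change)
  FIRST[S]={a,b}  FIRST[A]={a}  FIRST[B]={b}  FIRST[C]={a}

FOLLOW sets:
FOLLOW(S) := {$}
pass 1:
  C→A C: FOLLOW(A) ⊇ FIRST(C) = {a}; new: +{a}
  S→S a: FOLLOW(S) ⊇ FIRST(a) = {a}; new: +{a}
  S→a A: FOLLOW(A) ⊇ FOLLOW(S) ⊇ {$,a}; new: +{$}
  S→b B: FOLLOW(B) ⊇ FOLLOW(S) ⊇ {$,a}; new: +{$,a}
  S→b C: FOLLOW(C) ⊇ FOLLOW(S) ⊇ {$,a}; new: +{$,a}
  FOLLOW(S)={$,a}  FOLLOW(A)={$,a}  FOLLOW(B)={$,a}  FOLLOW(C)={$,a}
pass 2: done
  FOLLOW(S)={$,a}  FOLLOW(A)={$,a}  FOLLOW(B)={$,a}  FOLLOW(C)={$,a}

FOLLOW(A) = ["$", "a"]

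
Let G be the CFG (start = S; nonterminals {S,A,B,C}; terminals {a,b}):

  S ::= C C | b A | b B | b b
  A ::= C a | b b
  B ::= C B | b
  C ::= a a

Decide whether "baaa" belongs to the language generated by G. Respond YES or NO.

Convert to CNF:
  S -> C C | T1 A | T1 B | T1 T1
  A -> C T0 | T1 T1
  B -> C B | b
  C -> T0 T0
  T0 -> a
  T1 -> b

CYK fill:
  [0..0]={B,T1}  "b"  orig:{B}
  [1..1]={T0}  "a"  orig:{}
  [2..2]={T0}  "a"  orig:{}
  [3..3]={T0}  "a"  orig:{}
  [0..1]=∅  "ba"
  [1..2]={C}  "aa"
  [2..3]={C}  "aa"
  [0..2]=∅  "baa"
  [1..3]={A}  "aaa"
  [0..3]={S}  "baaa"

S ∈ T[0,3] ⇒ YES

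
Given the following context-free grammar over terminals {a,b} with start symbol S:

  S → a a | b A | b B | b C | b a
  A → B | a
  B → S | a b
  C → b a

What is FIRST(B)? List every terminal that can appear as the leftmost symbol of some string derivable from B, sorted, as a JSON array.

FIRST iteration:
iter 1:
  A via A→a: +{a}
  B via B→a b: +{a}
  C via C→b a: +{b}
  S via S→a a: +{a}
  S via S→b A: +{b}
  FIRST[S]={a,b}  FIRST[A]={a}  FIRST[B]={a}  FIRST[C]={b}
iter 2:
  B via B→S: +{b}
  FIRST[S]={a,b}  FIRST[A]={a}  FIRST[B]={a,b}  FIRST[C]={b}
iter 3:
  A via A→B: +{b}
  FIRST[S]={a,b}  FIRST[A]={a,b}  FIRST[B]={a,b}  FIRST[C]={b}
iter 4: (no change)
  FIRST[S]={a,b}  FIRST[A]={a,b}  FIRST[B]={a,b}  FIRST[C]={b}

FIRST(B) = ["a", "b"]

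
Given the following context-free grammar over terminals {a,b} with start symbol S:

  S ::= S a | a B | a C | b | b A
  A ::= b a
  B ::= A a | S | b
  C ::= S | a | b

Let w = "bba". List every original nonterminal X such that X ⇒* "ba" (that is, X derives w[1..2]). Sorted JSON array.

CNF form of G:
  S -> S T1 | T0 A | T1 B | T1 C | b
  A -> T0 T1
  B -> A T1 | S T1 | T0 A | T1 B | T1 C | b
  C -> S T1 | T0 A | T1 B | T1 C | a | b
  T0 -> b
  T1 -> a

CYK fill (cells [i..j] with 1 ≤ i ≤ j ≤ 2 only):
  T[1,1] 'b' = {B,C,S,T0}  orig:{B,C,S}
  T[2,2] 'a' = {C,T1}  orig:{C}
  T[1,2] 'ba' = {A,B,C,S}

Original NTs in T[1,2] deriving "ba": ["A", "B", "C", "S"]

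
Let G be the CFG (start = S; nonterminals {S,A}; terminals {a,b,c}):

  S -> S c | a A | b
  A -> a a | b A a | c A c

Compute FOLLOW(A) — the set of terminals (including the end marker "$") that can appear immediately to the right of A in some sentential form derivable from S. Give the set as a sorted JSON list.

FIRST iteration:
[1]
  A via A→a a: +{a}
  A via A→b A a: +{b}
  A via A→c A c: +{c}
  S via S→a A: +{a}
  S via S→b: +{b}
  FIRST(S)={a,b}  FIRST(A)={a,b,c}
[2] — fixpoint
  FIRST(S)={a,b}  FIRST(A)={a,b,c}

Compute FOLLOW by fixpoint:
initialize: $ ∈ FOLLOW(S)
[1]
  A→b A a: FOLLOW(A) ⊇ FIRST(a) = {a}; new: +{a}
  A→c A c: FOLLOW(A) ⊇ FIRST(c) = {c}; new: +{c}
  S→S c: FOLLOW(S) ⊇ FIRST(c) = {c}; new: +{c}
  S→a A: FOLLOW(A) ⊇ FOLLOW(S) ⊇ {$,c}; new: +{$}
  FOLLOW(S)={$,c}  FOLLOW(A)={$,a,c}
[2] (no change)
  FOLLOW(S)={$,c}  FOLLOW(A)={$,a,c}

FOLLOW(A) = ["$", "a", "c"]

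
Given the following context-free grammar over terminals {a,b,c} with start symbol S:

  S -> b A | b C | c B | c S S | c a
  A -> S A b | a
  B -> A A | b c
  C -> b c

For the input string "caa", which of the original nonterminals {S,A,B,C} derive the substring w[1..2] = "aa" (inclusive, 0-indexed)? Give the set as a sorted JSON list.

CNF form of G:
  S -> T0 A | T0 C | T1 B | T1 T2 | T1 X4
  A -> S X3 | a
  B -> A A | T0 T1
  C -> T0 T1
  T0 -> b
  T1 -> c
  T2 -> a
  X3 -> A T0
  X4 -> S S

Fill CYK table bottom-up, restricted to cells inside w[1..2]:
  [1..1]={A,T2}  "a"  orig:{A}
  [2..2]={A,T2}  "a"  orig:{A}
  [1..2]={B}  "aa"

Original NTs in T[1,2] deriving "aa": ["B"]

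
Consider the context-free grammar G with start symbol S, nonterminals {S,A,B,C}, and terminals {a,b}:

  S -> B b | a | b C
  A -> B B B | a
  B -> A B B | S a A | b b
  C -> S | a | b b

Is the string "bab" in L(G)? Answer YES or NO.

Convert to CNF:
  S -> B T1 | T1 C | a
  A -> B X2 | a
  B -> A X3 | S X4 | T1 T1
  C -> B T1 | T1 C | T1 T1 | a
  T0 -> a
  T1 -> b
  X2 -> B B
  X3 -> B B
  X4 -> T0 A

Fill CYK table bottom-up:
  T[0,0] 'b' = {T1}  orig:{}
  T[1,1] 'a' = {A,C,S,T0}  orig:{A,C,S}
  T[2,2] 'b' = {T1}  orig:{}
  T[0,1] 'ba' = {C,S}
  T[1,2] 'ab' = ∅
  T[0,2] 'bab' = ∅

S ∉ T[0,2] ⇒ NO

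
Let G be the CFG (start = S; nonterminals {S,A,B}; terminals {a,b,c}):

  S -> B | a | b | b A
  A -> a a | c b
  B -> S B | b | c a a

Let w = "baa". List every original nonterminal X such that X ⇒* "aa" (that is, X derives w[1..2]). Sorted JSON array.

Convert to CNF:
  S -> S B | T1 X4 | T2 A | a | b
  A -> T0 T0 | T1 T2
  B -> S B | T1 X3 | b
  T0 -> a
  T1 -> c
  T2 -> b
  X3 -> T0 T0
  X4 -> T0 T0

Fill CYK table bottom-up, restricted to cells inside w[1..2]:
  T[1,1] 'a' = {S,T0}  orig:{S}
  T[2,2] 'a' = {S,T0}  orig:{S}
  T[1,2] 'aa' = {A,X3,X4}  orig:{A}

Original NTs in T[1,2] deriving "aa": ["A"]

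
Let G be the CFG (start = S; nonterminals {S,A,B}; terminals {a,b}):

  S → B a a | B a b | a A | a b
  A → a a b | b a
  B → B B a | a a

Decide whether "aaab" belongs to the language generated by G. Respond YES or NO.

Convert to CNF:
  S -> B X4 | B X5 | T0 A | T0 T1
  A -> T0 X2 | T1 T0
  B -> B X3 | T0 T0
  T0 -> a
  T1 -> b
  X2 -> T0 T1
  X3 -> B T0
  X4 -> T0 T0
  X5 -> T0 T1

CYK table (by increasing span):
  [0..0]={T0}  "a"  orig:{}
  [1..1]={T0}  "a"  orig:{}
  [2..2]={T0}  "a"  orig:{}
  [3..3]={T1}  "b"  orig:{}
  [0..1]={B,X4}  "aa"  orig:{B}
  [1..2]={B,X4}  "aa"  orig:{B}
  [2..3]={S,X2,X5}  "ab"  orig:{S}
  [0..2]={X3}  "aaa"  orig:{}
  [1..3]={A}  "aab"
  [0..3]={S}  "aaab"

S ∈ T[0,3] ⇒ YES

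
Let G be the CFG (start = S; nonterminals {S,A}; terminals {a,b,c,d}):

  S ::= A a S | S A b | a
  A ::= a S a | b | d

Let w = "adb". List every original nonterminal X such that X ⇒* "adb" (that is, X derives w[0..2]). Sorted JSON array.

Convert to CNF:
  S -> A X3 | S X4 | a
  A -> T0 X2 | b | d
  T0 -> a
  T1 -> b
  X2 -> S T0
  X3 -> T0 S
  X4 -> A T1

CYK table (by increasing span) — only the sub-triangle for w[0..2]:
  cell(0,0) a: {S,T0}  orig:{S}
  cell(1,1) d: {A}
  cell(2,2) b: {A,T1}  orig:{A}
  cell(0,1) ad: ∅
  cell(1,2) db: {X4}  orig:{}
  cell(0,2) adb: {S}

Original NTs in T[0,2] deriving "adb": ["S"]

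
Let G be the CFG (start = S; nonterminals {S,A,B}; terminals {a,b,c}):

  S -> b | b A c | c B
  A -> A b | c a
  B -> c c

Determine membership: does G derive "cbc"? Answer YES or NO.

Convert to CNF:
  S -> T0 X3 | T1 B | b
  A -> A T0 | T1 T2
  B -> T1 T1
  T0 -> b
  T1 -> c
  T2 -> a
  X3 -> A T1

Fill CYK table bottom-up:
  T[0,0] 'c' = {T1}  orig:{}
  T[1,1] 'b' = {S,T0}  orig:{S}
  T[2,2] 'c' = {T1}  orig:{}
  T[0,1] 'cb' = ∅
  T[1,2] 'bc' = ∅
  T[0,2] 'cbc' = ∅

S ∉ T[0,2] ⇒ NO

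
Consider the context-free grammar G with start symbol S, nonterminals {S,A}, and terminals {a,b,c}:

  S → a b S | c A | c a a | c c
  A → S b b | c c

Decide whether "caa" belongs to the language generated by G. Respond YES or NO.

CNF form of G:
  S -> T1 A | T1 T1 | T1 X5 | T2 X4
  A -> S X3 | T1 T1
  T0 -> b
  T1 -> c
  T2 -> a
  X3 -> T0 T0
  X4 -> T0 S
  X5 -> T2 T2

CYK table (by increasing span):
  T[0,0] 'c' = {T1}  orig:{}
  T[1,1] 'a' = {T2}  orig:{}
  T[2,2] 'a' = {T2}  orig:{}
  T[0,1] 'ca' = ∅
  T[1,2] 'aa' = {X5}  orig:{}
  T[0,2] 'caa' = {S}

S ∈ T[0,2] ⇒ YES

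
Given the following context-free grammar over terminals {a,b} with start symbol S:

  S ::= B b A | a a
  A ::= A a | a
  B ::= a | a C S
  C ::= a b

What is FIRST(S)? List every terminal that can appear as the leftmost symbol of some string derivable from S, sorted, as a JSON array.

FIRST iteration:
pass 1:
  A via A→a: +{a}
  B via B→a: +{a}
  C via C→a b: +{a}
  S via S→B b A: +{a}
  FIRST(S)={a}  FIRST(A)={a}  FIRST(B)={a}  FIRST(C)={a}
pass 2: — fixpoint
  FIRST(S)={a}  FIRST(A)={a}  FIRST(B)={a}  FIRST(C)={a}

FIRST(S) = ["a"]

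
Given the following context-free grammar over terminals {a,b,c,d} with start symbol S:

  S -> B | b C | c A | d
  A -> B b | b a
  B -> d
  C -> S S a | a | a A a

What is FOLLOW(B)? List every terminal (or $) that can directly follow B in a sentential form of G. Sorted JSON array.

FIRST sets, iterate to fixpoint:
round 1:
  A via A→b a: +{b}
  B via B→d: +{d}
  C via C→a: +{a}
  S via S→B: +{d}
  S via S→b C: +{b}
  S via S→c A: +{c}
  S: {b,c,d}  A: {b}  B: {d}  C: {a}
round 2:
  A via A→B b: +{d}
  C via C→S S a: +{b,c,d}
  S: {b,c,d}  A: {b,d}  B: {d}  C: {a,b,c,d}
round 3: done
  S: {b,c,d}  A: {b,d}  B: {d}  C: {a,b,c,d}

Compute FOLLOW by fixpoint:
initialize: $ ∈ FOLLOW(S)
round 1:
  A→B b: FOLLOW(B) ⊇ FIRST(b) = {b}; new: +{b}
  C→S S a: FOLLOW(S) ⊇ FIRST(S) = {b,c,d}; new: +{b,c,d}
  C→S S a: FOLLOW(S) ⊇ FIRST(a) = {a}; new: +{a}
  C→a A a: FOLLOW(A) ⊇ FIRST(a) = {a}; new: +{a}
  S→B: FOLLOW(B) ⊇ FOLLOW(S) ⊇ {$,a,b,c,d}; new: +{$,a,c,d}
  S→b C: FOLLOW(C) ⊇ FOLLOW(S) ⊇ {$,a,b,c,d}; new: +{$,a,b,c,d}
  S→c A: FOLLOW(A) ⊇ FOLLOW(S) ⊇ {$,a,b,c,d}; new: +{$,b,c,d}
  S: {$,a,b,c,d}  A: {$,a,b,c,d}  B: {$,a,b,c,d}  C: {$,a,b,c,d}
round 2: done
  S: {$,a,b,c,d}  A: {$,a,b,c,d}  B: {$,a,b,c,d}  C: {$,a,b,c,d}

FOLLOW(B) = ["$", "a", "b", "c", "d"]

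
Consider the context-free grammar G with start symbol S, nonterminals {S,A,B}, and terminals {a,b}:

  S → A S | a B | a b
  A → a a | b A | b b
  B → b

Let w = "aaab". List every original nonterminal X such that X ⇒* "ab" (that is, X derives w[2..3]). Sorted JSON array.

Convert to CNF:
  S -> A S | T0 B | T0 T1
  A -> T0 T0 | T1 A | T1 T1
  B -> b
  T0 -> a
  T1 -> b

Fill CYK table bottom-up (cells [i..j] with 2 ≤ i ≤ j ≤ 3 only):
  T[2,2] 'a' = {T0}  orig:{}
  T[3,3] 'b' = {B,T1}  orig:{B}
  T[2,3] 'ab' = {S}

Original NTs in T[2,3] deriving "ab": ["S"]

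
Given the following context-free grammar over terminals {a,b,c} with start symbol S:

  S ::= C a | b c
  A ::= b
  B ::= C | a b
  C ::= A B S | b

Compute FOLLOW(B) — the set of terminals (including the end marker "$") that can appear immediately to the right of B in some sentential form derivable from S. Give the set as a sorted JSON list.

FIRST sets, iterate to fixpoint:
[1]
  A via A→b: +{b}
  B via B→a b: +{a}
  C via C→A B S: +{b}
  S via S→C a: +{b}
  S: {b}  A: {b}  B: {a}  C: {b}
[2]
  B via B→C: +{b}
  S: {b}  A: {b}  B: {a,b}  C: {b}
[3] (no change)
  S: {b}  A: {b}  B: {a,b}  C: {b}

Compute FOLLOW by fixpoint:
initialize: $ ∈ FOLLOW(S)
[1]
  C→A B S: FOLLOW(A) ⊇ FIRST(B) = {a,b}; new: +{a,b}
  C→A B S: FOLLOW(B) ⊇ FIRST(S) = {b}; new: +{b}
  S→C a: FOLLOW(C) ⊇ FIRST(a) = {a}; new: +{a}
  FOLLOW(S)={$}  FOLLOW(A)={a,b}  FOLLOW(B)={b}  FOLLOW(C)={a}
[2]
  B→C: FOLLOW(C) ⊇ FOLLOW(B) ⊇ {b}; new: +{b}
  C→A B S: FOLLOW(S) ⊇ FOLLOW(C) ⊇ {a,b}; new: +{a,b}
  FOLLOW(S)={$,a,b}  FOLLOW(A)={a,b}  FOLLOW(B)={b}  FOLLOW(C)={a,b}
[3] (stable)
  FOLLOW(S)={$,a,b}  FOLLOW(A)={a,b}  FOLLOW(B)={b}  FOLLOW(C)={a,b}

FOLLOW(B) = ["b"]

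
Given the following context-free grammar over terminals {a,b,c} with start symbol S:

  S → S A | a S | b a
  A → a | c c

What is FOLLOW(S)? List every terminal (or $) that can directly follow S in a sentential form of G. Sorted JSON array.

FIRST sets, iterate to fixpoint:
[1]
  A via A→a: +{a}
  A via A→c c: +{c}
  S via S→a S: +{a}
  S via S→b a: +{b}
  FIRST(S)={a,b}  FIRST(A)={a,c}
[2] (no change)
  FIRST(S)={a,b}  FIRST(A)={a,c}

FOLLOW sets:
FOLLOW(S) := {$}
round 1:
  S→S A: FOLLOW(S) ⊇ FIRST(A) = {a,c}; new: +{a,c}
  S→S A: FOLLOW(A) ⊇ FOLLOW(S) ⊇ {$,a,c}; new: +{$,a,c}
  FOLLOW(S)={$,a,c}  FOLLOW(A)={$,a,c}
round 2: — fixpoint
  FOLLOW(S)={$,a,c}  FOLLOW(A)={$,a,c}

FOLLOW(S) = ["$", "a", "c"]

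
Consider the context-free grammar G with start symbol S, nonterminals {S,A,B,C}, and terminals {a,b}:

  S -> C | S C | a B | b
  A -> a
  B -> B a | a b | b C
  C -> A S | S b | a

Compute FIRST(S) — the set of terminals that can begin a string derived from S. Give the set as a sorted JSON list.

FIRST iteration:
round 1:
  A via A→a: +{a}
  B via B→a b: +{a}
  B via B→b C: +{b}
  C via C→A S: +{a}
  S via S→C: +{a}
  S via S→b: +{b}
  S: {a,b}  A: {a}  B: {a,b}  C: {a}
round 2:
  C via C→S b: +{b}
  S: {a,b}  A: {a}  B: {a,b}  C: {a,b}
round 3: (stable)
  S: {a,b}  A: {a}  B: {a,b}  C: {a,b}

FIRST(S) = ["a", "b"]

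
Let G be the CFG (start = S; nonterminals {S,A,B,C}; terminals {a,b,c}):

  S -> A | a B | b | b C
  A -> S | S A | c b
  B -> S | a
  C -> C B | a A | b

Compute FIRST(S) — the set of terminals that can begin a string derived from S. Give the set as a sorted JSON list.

FIRST iteration:
[1]
  A via A→c b: +{c}
  B via B→a: +{a}
  C via C→a A: +{a}
  C via C→b: +{b}
  S via S→A: +{c}
  S via S→a B: +{a}
  S via S→b: +{b}
  S: {a,b,c}  A: {c}  B: {a}  C: {a,b}
[2]
  A via A→S: +{a,b}
  B via B→S: +{b,c}
  S: {a,b,c}  A: {a,b,c}  B: {a,b,c}  C: {a,b}
[3] — fixpoint
  S: {a,b,c}  A: {a,b,c}  B: {a,b,c}  C: {a,b}

FIRST(S) = ["a", "b", "c"]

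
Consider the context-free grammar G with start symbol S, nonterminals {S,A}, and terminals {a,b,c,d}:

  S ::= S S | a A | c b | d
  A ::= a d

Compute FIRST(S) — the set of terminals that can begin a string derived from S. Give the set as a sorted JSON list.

Compute FIRST by fixpoint:
iter 1:
  A via A→a d: +{a}
  S via S→a A: +{a}
  S via S→c b: +{c}
  S via S→d: +{d}
  S: {a,c,d}  A: {a}
iter 2: (stable)
  S: {a,c,d}  A: {a}

FIRST(S) = ["a", "c", "d"]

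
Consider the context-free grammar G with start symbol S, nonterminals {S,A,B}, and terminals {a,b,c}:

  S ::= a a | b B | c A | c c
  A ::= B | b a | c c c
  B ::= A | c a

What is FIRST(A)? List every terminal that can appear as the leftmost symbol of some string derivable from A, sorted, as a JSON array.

Compute FIRST by fixpoint:
[1]
  A via A→b a: +{b}
  A via A→c c c: +{c}
  B via B→A: +{b,c}
  S via S→a a: +{a}
  S via S→b B: +{b}
  S via S→c A: +{c}
  FIRST(S)={a,b,c}  FIRST(A)={b,c}  FIRST(B)={b,c}
[2] (no change)
  FIRST(S)={a,b,c}  FIRST(A)={b,c}  FIRST(B)={b,c}

FIRST(A) = ["b", "c"]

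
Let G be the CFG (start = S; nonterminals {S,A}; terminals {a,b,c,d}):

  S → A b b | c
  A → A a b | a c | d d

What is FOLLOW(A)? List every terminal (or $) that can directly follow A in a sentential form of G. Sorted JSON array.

FIRST sets, iterate to fixpoint:
[1]
  A via A→a c: +{a}
  A via A→d d: +{d}
  S via S→A b b: +{a,d}
  S via S→c: +{c}
  S: {a,c,d}  A: {a,d}
[2] (stable)
  S: {a,c,d}  A: {a,d}

Compute FOLLOW by fixpoint:
seed FOLLOW(S) with $
round 1:
  A→A a b: FOLLOW(A) ⊇ FIRST(a) = {a}; new: +{a}
  S→A b b: FOLLOW(A) ⊇ FIRST(b) = {b}; new: +{b}
  FOLLOW[S]={$}  FOLLOW[A]={a,b}
round 2: — fixpoint
  FOLLOW[S]={$}  FOLLOW[A]={a,b}

FOLLOW(A) = ["a", "b"]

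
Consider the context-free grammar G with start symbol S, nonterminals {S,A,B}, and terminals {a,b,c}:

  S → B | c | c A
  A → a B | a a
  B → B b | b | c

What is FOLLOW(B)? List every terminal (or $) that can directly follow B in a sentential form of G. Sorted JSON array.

FIRST sets, iterate to fixpoint:
iter 1:
  A via A→a B: +{a}
  B via B→b: +{b}
  B via B→c: +{c}
  S via S→B: +{b,c}
  FIRST(S)={b,c}  FIRST(A)={a}  FIRST(B)={b,c}
iter 2: — fixpoint
  FIRST(S)={b,c}  FIRST(A)={a}  FIRST(B)={b,c}

FOLLOW iteration:
initialize: $ ∈ FOLLOW(S)
round 1:
  B→B b: FOLLOW(B) ⊇ FIRST(b) = {b}; new: +{b}
  S→B: FOLLOW(B) ⊇ FOLLOW(S) ⊇ {$}; new: +{$}
  S→c A: FOLLOW(A) ⊇ FOLLOW(S) ⊇ {$}; new: +{$}
  S: {$}  A: {$}  B: {$,b}
round 2: (no change)
  S: {$}  A: {$}  B: {$,b}

FOLLOW(B) = ["$", "b"]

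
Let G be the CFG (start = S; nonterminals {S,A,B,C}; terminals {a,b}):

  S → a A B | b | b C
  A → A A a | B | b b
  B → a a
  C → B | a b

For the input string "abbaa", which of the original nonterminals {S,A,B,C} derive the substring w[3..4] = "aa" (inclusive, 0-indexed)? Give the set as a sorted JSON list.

Convert to CNF:
  S -> T0 X3 | T1 C | b
  A -> A X2 | T0 T0 | T1 T1
  B -> T0 T0
  C -> T0 T0 | T0 T1
  T0 -> a
  T1 -> b
  X2 -> A T0
  X3 -> A B

CYK table (by increasing span) — only the sub-triangle for w[3..4]:
  [3..3]={T0}  "a"  orig:{}
  [4..4]={T0}  "a"  orig:{}
  [3..4]={A,B,C}  "aa"

Original NTs in T[3,4] deriving "aa": ["A", "B", "C"]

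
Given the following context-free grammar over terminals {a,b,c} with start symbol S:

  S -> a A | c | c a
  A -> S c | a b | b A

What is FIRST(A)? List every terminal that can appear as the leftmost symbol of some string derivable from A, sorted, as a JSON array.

FIRST iteration:
iter 1:
  A via A→a b: +{a}
  A via A→b A: +{b}
  S via S→a A: +{a}
  S via S→c: +{c}
  S: {a,c}  A: {a,b}
iter 2:
  A via A→S c: +{c}
  S: {a,c}  A: {a,b,c}
iter 3: done
  S: {a,c}  A: {a,b,c}

FIRST(A) = ["a", "b", "c"]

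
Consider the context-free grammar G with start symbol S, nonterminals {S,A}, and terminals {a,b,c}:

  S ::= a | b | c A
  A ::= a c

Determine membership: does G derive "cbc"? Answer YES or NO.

Convert to CNF:
  S -> T1 A | a | b
  A -> T0 T1
  T0 -> a
  T1 -> c

Fill CYK table bottom-up:
  T[0,0] 'c' = {T1}  orig:{}
  T[1,1] 'b' = {S}
  T[2,2] 'c' = {T1}  orig:{}
  T[0,1] 'cb' = ∅
  T[1,2] 'bc' = ∅
  T[0,2] 'cbc' = ∅

S ∉ T[0,2] ⇒ NO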